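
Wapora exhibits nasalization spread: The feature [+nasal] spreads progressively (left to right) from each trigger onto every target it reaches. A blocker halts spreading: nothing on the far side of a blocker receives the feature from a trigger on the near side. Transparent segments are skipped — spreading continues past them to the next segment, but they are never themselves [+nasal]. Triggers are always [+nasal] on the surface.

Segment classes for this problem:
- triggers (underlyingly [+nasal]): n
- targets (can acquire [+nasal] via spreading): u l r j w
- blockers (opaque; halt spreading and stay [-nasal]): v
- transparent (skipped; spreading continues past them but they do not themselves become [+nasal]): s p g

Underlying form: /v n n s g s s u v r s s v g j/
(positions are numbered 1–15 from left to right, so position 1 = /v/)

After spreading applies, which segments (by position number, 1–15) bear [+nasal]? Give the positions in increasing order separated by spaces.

2 3 8

From /n/ at 2 rightward: 3 /n/ is itself a trigger — this domain ends here.
From /n/ at 3 rightward: 4 /s/ transparent; 5 /g/ transparent; 6 /s/ transparent; 7 /s/ transparent; 8 /u/ → [+nasal]; 9 /v/ blocks.
Targets with no active source: positions 10 15 stay [-nasal].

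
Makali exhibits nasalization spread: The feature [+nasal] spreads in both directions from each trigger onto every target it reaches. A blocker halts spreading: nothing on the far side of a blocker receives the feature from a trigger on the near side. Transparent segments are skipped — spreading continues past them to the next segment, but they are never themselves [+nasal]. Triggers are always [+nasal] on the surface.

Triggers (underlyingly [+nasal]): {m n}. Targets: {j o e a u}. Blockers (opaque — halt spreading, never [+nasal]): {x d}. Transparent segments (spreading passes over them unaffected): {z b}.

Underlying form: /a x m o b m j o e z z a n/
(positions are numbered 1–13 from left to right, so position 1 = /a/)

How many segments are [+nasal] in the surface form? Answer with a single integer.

8

From /m/ at 3 rightward: 4 /o/ → [+nasal]; 5 /b/ transparent; 6 /m/ is itself a trigger — this domain ends here.
From /m/ at 3 leftward: 2 /x/ blocks.
From /m/ at 6 rightward: 7 /j/ → [+nasal]; 8 /o/ → [+nasal]; 9 /e/ → [+nasal]; 10 /z/ transparent; 11 /z/ transparent; 12 /a/ → [+nasal]; 13 /n/ is itself a trigger — this domain ends here.
From /m/ at 6 leftward: 5 /b/ transparent; 4 /o/ → [+nasal]; 3 /m/ is itself a trigger — this domain ends here.
From /n/ at 13 rightward: word edge.
From /n/ at 13 leftward: 12 /a/ → [+nasal]; 11 /z/ transparent; 10 /z/ transparent; 9 /e/ → [+nasal]; 8 /o/ → [+nasal]; 7 /j/ → [+nasal]; 6 /m/ is itself a trigger — this domain ends here.
Target with no active source: position 1 stays [-nasal].
[+nasal] positions on the surface: 3 4 6 7 8 9 12 13.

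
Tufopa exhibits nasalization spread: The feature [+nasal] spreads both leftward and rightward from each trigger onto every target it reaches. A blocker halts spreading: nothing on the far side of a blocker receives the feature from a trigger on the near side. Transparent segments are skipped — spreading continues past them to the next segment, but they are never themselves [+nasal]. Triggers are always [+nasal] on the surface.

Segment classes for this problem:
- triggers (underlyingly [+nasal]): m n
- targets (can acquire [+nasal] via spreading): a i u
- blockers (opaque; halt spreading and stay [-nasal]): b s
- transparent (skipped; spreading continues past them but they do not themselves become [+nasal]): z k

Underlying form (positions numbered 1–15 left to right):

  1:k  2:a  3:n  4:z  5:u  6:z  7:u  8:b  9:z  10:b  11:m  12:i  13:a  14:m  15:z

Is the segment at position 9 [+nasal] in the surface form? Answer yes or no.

no

From /n/ at 3 rightward: 4 /z/ transparent; 5 /u/ → [+nasal]; 6 /z/ transparent; 7 /u/ → [+nasal]; 8 /b/ blocks.
From /n/ at 3 leftward: 2 /a/ → [+nasal]; 1 /k/ transparent; word edge.
From /m/ at 11 rightward: 12 /i/ → [+nasal]; 13 /a/ → [+nasal]; 14 /m/ is itself a trigger — this domain ends here.
From /m/ at 11 leftward: 10 /b/ blocks.
From /m/ at 14 rightward: 15 /z/ transparent; word edge.
From /m/ at 14 leftward: 13 /a/ → [+nasal]; 12 /i/ → [+nasal]; 11 /m/ is itself a trigger — this domain ends here.
[+nasal] positions on the surface: 2 3 5 7 11 12 13 14.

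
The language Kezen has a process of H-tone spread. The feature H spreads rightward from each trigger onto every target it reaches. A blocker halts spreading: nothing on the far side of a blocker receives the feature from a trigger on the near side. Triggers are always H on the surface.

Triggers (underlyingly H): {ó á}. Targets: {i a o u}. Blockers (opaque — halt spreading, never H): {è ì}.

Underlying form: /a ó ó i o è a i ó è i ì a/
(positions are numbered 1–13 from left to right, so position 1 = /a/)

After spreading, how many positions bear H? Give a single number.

5

From /ó/ at 2 rightward: 3 /ó/ is itself a trigger — this domain ends here.
From /ó/ at 3 rightward: 4 /i/ → H; 5 /o/ → H; 6 /è/ blocks.
From /ó/ at 9 rightward: 10 /è/ blocks.
Targets with no active source: positions 1 7 8 11 13 stay [-high tone].
H positions on the surface: 2 3 4 5 9.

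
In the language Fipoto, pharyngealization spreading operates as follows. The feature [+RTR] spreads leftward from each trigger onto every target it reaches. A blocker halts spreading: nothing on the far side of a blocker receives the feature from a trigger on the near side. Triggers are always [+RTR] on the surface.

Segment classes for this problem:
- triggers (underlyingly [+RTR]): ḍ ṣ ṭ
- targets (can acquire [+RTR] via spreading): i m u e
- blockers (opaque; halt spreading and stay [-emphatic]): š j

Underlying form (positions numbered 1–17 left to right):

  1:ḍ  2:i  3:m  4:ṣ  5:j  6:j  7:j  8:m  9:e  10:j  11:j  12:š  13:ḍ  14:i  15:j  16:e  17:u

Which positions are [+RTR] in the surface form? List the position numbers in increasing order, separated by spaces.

From /ḍ/ at 1 leftward: word edge.
From /ṣ/ at 4 leftward: 3 /m/ → [+RTR]; 2 /i/ → [+RTR]; 1 /ḍ/ is itself a trigger — this domain ends here.
From /ḍ/ at 13 leftward: 12 /š/ blocks.
Targets with no active source: positions 8 9 14 16 17 stay [-emphatic].

1 2 3 4 13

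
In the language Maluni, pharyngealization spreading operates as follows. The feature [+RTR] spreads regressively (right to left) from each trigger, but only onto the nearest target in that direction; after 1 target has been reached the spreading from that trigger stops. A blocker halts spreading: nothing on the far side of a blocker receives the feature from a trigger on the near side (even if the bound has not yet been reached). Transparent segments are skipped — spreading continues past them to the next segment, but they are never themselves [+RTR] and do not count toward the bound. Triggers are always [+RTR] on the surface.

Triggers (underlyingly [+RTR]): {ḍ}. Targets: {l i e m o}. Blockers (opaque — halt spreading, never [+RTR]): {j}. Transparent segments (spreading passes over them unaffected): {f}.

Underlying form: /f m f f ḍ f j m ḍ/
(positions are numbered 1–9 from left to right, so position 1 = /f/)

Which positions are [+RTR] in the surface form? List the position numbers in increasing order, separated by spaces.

2 5 8 9

From /ḍ/ at 5 leftward: 4 /f/ transparent; 3 /f/ transparent; 2 /m/ → [+RTR]; bound reached.
From /ḍ/ at 9 leftward: 8 /m/ → [+RTR]; bound reached.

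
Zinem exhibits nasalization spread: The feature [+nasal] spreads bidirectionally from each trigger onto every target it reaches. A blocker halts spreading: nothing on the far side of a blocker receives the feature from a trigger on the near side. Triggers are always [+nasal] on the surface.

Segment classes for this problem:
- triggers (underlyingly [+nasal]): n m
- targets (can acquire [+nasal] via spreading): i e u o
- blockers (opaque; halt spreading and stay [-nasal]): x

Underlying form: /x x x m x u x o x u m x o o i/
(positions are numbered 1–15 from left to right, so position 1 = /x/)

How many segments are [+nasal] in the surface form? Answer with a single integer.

3

From /m/ at 4 rightward: 5 /x/ blocks.
From /m/ at 4 leftward: 3 /x/ blocks.
From /m/ at 11 rightward: 12 /x/ blocks.
From /m/ at 11 leftward: 10 /u/ → [+nasal]; 9 /x/ blocks.
Targets with no active source: positions 6 8 13 14 15 stay [-nasal].
[+nasal] positions on the surface: 4 10 11.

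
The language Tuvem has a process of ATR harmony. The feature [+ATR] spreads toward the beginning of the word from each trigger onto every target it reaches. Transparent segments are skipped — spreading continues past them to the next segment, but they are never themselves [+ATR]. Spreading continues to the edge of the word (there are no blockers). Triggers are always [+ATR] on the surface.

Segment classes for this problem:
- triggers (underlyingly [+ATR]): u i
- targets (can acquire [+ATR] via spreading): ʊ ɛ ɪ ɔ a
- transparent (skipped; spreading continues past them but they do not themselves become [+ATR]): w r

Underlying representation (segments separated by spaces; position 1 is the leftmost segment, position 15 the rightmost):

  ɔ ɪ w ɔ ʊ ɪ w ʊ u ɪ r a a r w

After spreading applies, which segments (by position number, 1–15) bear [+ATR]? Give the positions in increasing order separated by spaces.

1 2 4 5 6 8 9

From /u/ at 9 leftward: 8 /ʊ/ → [+ATR]; 7 /w/ transparent; 6 /ɪ/ → [+ATR]; 5 /ʊ/ → [+ATR]; 4 /ɔ/ → [+ATR]; 3 /w/ transparent; 2 /ɪ/ → [+ATR]; 1 /ɔ/ → [+ATR]; word edge.
Targets with no active source: positions 10 12 13 stay [-ATR].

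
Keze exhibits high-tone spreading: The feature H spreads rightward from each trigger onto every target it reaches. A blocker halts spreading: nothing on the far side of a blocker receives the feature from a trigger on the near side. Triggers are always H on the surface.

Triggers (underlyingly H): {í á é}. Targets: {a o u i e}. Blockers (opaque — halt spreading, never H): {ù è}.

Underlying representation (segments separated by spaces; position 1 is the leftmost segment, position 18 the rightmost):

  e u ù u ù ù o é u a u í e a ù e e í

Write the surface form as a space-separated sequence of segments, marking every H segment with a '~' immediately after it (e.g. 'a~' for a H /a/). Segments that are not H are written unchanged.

From /é/ at 8 rightward: 9 /u/ → H; 10 /a/ → H; 11 /u/ → H; 12 /í/ is itself a trigger — this domain ends here.
From /í/ at 12 rightward: 13 /e/ → H; 14 /a/ → H; 15 /ù/ blocks.
From /í/ at 18 rightward: word edge.
Targets with no active source: positions 1 2 4 7 16 17 stay [-high tone].
H positions on the surface: 8 9 10 11 12 13 14 18.

e u ù u ù ù o é~ u~ a~ u~ í~ e~ a~ ù e e í~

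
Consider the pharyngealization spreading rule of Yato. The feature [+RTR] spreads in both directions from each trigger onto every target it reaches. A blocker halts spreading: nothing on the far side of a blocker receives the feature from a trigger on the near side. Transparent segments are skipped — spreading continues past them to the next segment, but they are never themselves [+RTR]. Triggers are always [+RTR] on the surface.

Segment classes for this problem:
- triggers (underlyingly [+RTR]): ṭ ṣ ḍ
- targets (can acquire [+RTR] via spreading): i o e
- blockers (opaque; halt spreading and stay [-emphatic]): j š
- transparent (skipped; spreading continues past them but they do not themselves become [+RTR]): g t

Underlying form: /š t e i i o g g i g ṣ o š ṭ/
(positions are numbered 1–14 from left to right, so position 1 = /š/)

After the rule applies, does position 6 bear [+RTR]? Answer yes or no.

From /ṣ/ at 11 rightward: 12 /o/ → [+RTR]; 13 /š/ blocks.
From /ṣ/ at 11 leftward: 10 /g/ transparent; 9 /i/ → [+RTR]; 8 /g/ transparent; 7 /g/ transparent; 6 /o/ → [+RTR]; 5 /i/ → [+RTR]; 4 /i/ → [+RTR]; 3 /e/ → [+RTR]; 2 /t/ transparent; 1 /š/ blocks.
From /ṭ/ at 14 rightward: word edge.
From /ṭ/ at 14 leftward: 13 /š/ blocks.
[+RTR] positions on the surface: 3 4 5 6 9 11 12 14.

yes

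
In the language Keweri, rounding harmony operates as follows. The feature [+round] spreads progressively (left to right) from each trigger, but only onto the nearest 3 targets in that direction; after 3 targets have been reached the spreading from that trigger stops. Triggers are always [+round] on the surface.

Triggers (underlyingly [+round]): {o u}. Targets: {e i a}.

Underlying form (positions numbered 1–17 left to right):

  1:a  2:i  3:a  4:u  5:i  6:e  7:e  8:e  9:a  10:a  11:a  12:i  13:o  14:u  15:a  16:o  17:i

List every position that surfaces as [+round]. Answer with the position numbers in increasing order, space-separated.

4 5 6 7 13 14 15 16 17

From /u/ at 4 rightward: 5 /i/ → [+round]; 6 /e/ → [+round]; 7 /e/ → [+round]; bound reached.
From /o/ at 13 rightward: 14 /u/ is itself a trigger — this domain ends here.
From /u/ at 14 rightward: 15 /a/ → [+round]; 16 /o/ is itself a trigger — this domain ends here.
From /o/ at 16 rightward: 17 /i/ → [+round]; word edge.
Targets with no active source: positions 1 2 3 8 9 10 11 12 stay [-round].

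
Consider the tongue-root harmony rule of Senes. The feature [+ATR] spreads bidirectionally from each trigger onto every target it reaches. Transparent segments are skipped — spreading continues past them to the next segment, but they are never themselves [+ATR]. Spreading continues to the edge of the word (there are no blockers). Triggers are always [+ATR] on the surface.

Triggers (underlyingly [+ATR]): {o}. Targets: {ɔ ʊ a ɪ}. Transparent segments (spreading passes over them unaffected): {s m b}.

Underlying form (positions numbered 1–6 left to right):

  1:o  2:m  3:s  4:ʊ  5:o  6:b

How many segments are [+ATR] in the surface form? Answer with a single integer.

From /o/ at 1 rightward: 2 /m/ transparent; 3 /s/ transparent; 4 /ʊ/ → [+ATR]; 5 /o/ is itself a trigger — this domain ends here.
From /o/ at 1 leftward: word edge.
From /o/ at 5 rightward: 6 /b/ transparent; word edge.
From /o/ at 5 leftward: 4 /ʊ/ → [+ATR]; 3 /s/ transparent; 2 /m/ transparent; 1 /o/ is itself a trigger — this domain ends here.
[+ATR] positions on the surface: 1 4 5.

3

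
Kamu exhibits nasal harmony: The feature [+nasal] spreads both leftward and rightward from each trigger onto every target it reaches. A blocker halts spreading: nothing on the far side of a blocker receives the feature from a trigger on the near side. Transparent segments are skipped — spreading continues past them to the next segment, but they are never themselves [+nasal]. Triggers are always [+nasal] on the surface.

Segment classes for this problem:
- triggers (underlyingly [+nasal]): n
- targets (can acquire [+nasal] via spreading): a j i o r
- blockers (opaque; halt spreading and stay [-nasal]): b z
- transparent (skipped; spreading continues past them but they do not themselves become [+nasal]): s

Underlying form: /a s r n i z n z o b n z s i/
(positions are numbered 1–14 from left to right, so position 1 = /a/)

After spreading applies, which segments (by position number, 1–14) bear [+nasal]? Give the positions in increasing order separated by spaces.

From /n/ at 4 rightward: 5 /i/ → [+nasal]; 6 /z/ blocks.
From /n/ at 4 leftward: 3 /r/ → [+nasal]; 2 /s/ transparent; 1 /a/ → [+nasal]; word edge.
From /n/ at 7 rightward: 8 /z/ blocks.
From /n/ at 7 leftward: 6 /z/ blocks.
From /n/ at 11 rightward: 12 /z/ blocks.
From /n/ at 11 leftward: 10 /b/ blocks.
Targets with no active source: positions 9 14 stay [-nasal].

1 3 4 5 7 11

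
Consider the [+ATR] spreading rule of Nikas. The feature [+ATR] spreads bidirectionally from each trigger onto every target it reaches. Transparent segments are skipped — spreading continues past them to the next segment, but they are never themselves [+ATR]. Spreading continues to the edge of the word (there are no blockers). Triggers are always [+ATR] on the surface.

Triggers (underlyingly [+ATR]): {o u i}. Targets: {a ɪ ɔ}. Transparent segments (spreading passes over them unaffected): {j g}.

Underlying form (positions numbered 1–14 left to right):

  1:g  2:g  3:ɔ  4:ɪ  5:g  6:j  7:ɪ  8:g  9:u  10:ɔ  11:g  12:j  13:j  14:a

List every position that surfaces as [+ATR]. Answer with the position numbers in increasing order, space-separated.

From /u/ at 9 rightward: 10 /ɔ/ → [+ATR]; 11 /g/ transparent; 12 /j/ transparent; 13 /j/ transparent; 14 /a/ → [+ATR]; word edge.
From /u/ at 9 leftward: 8 /g/ transparent; 7 /ɪ/ → [+ATR]; 6 /j/ transparent; 5 /g/ transparent; 4 /ɪ/ → [+ATR]; 3 /ɔ/ → [+ATR]; 2 /g/ transparent; 1 /g/ transparent; word edge.

3 4 7 9 10 14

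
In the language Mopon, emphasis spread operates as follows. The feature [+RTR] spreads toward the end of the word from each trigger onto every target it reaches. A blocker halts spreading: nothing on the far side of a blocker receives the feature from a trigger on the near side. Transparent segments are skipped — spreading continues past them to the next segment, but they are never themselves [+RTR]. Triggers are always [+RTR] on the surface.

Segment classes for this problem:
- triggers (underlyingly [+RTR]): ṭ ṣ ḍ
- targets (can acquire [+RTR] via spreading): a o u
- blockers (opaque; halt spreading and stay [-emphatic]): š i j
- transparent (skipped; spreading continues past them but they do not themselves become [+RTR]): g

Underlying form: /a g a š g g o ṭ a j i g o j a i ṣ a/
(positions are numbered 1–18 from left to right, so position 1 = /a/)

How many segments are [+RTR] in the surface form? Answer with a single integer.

4

From /ṭ/ at 8 rightward: 9 /a/ → [+RTR]; 10 /j/ blocks.
From /ṣ/ at 17 rightward: 18 /a/ → [+RTR]; word edge.
Targets with no active source: positions 1 3 7 13 15 stay [-emphatic].
[+RTR] positions on the surface: 8 9 17 18.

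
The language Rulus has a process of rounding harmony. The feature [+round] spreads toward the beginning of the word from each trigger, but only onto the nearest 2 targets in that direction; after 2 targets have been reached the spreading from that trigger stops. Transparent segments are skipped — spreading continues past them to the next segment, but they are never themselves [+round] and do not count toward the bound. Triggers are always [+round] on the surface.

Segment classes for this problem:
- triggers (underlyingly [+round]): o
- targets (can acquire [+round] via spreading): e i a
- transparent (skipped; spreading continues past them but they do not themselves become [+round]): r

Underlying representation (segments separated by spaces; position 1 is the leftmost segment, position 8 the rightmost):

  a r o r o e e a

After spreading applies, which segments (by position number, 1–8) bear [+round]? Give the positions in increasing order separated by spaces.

1 3 5

From /o/ at 3 leftward: 2 /r/ transparent; 1 /a/ → [+round]; word edge.
From /o/ at 5 leftward: 4 /r/ transparent; 3 /o/ is itself a trigger — this domain ends here.
Targets with no active source: positions 6 7 8 stay [-round].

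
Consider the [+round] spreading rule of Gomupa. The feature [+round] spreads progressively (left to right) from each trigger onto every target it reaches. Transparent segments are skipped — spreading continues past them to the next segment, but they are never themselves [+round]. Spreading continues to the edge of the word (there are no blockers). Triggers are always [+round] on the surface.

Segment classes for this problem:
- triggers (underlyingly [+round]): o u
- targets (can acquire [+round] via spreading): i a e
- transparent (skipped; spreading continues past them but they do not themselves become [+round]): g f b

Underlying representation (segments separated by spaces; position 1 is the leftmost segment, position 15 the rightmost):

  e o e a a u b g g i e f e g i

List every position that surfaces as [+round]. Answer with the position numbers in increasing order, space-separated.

2 3 4 5 6 10 11 13 15

From /o/ at 2 rightward: 3 /e/ → [+round]; 4 /a/ → [+round]; 5 /a/ → [+round]; 6 /u/ is itself a trigger — this domain ends here.
From /u/ at 6 rightward: 7 /b/ transparent; 8 /g/ transparent; 9 /g/ transparent; 10 /i/ → [+round]; 11 /e/ → [+round]; 12 /f/ transparent; 13 /e/ → [+round]; 14 /g/ transparent; 15 /i/ → [+round]; word edge.
Target with no active source: position 1 stays [-round].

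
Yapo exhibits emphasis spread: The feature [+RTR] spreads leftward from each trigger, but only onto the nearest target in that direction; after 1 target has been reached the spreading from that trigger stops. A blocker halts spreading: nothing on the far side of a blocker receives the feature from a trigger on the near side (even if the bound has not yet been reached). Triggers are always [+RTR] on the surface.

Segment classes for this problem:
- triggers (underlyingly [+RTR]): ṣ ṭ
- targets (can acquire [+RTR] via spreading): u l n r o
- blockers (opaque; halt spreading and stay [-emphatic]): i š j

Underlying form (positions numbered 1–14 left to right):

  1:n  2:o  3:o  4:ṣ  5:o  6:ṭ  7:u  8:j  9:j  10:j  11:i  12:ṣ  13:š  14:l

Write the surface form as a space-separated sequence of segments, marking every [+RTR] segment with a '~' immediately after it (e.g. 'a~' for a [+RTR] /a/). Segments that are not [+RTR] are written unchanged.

From /ṣ/ at 4 leftward: 3 /o/ → [+RTR]; bound reached.
From /ṭ/ at 6 leftward: 5 /o/ → [+RTR]; bound reached.
From /ṣ/ at 12 leftward: 11 /i/ blocks.
Targets with no active source: positions 1 2 7 14 stay [-emphatic].
[+RTR] positions on the surface: 3 4 5 6 12.

n o o~ ṣ~ o~ ṭ~ u j j j i ṣ~ š l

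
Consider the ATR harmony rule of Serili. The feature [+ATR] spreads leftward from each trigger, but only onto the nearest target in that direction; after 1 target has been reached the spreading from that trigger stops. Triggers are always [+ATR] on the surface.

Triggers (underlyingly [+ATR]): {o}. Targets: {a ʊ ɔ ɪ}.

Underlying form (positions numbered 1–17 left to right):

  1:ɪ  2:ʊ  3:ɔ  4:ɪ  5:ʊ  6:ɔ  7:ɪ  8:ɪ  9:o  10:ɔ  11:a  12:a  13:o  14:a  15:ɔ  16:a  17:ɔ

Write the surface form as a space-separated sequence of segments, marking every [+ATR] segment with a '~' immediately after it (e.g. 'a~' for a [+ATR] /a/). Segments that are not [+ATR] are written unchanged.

From /o/ at 9 leftward: 8 /ɪ/ → [+ATR]; bound reached.
From /o/ at 13 leftward: 12 /a/ → [+ATR]; bound reached.
Targets with no active source: positions 1 2 3 4 5 6 7 10 11 14 15 16 17 stay [-ATR].
[+ATR] positions on the surface: 8 9 12 13.

ɪ ʊ ɔ ɪ ʊ ɔ ɪ ɪ~ o~ ɔ a a~ o~ a ɔ a ɔ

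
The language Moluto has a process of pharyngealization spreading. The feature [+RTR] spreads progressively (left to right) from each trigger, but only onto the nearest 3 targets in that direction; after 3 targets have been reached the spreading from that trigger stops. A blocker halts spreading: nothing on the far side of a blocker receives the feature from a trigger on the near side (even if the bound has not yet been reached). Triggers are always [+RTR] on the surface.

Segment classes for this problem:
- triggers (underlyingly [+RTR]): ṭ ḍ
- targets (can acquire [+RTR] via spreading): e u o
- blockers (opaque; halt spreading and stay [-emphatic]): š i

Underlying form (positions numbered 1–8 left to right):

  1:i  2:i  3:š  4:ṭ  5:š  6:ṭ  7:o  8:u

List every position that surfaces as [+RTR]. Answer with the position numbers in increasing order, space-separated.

4 6 7 8

From /ṭ/ at 4 rightward: 5 /š/ blocks.
From /ṭ/ at 6 rightward: 7 /o/ → [+RTR]; 8 /u/ → [+RTR]; word edge.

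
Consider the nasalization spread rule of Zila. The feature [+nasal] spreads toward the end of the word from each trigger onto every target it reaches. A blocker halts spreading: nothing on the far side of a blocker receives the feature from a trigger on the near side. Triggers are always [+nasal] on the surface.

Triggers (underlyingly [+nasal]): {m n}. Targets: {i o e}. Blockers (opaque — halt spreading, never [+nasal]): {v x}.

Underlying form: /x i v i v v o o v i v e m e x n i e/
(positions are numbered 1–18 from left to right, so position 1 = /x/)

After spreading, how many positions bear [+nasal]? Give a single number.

From /m/ at 13 rightward: 14 /e/ → [+nasal]; 15 /x/ blocks.
From /n/ at 16 rightward: 17 /i/ → [+nasal]; 18 /e/ → [+nasal]; word edge.
Targets with no active source: positions 2 4 7 8 10 12 stay [-nasal].
[+nasal] positions on the surface: 13 14 16 17 18.

5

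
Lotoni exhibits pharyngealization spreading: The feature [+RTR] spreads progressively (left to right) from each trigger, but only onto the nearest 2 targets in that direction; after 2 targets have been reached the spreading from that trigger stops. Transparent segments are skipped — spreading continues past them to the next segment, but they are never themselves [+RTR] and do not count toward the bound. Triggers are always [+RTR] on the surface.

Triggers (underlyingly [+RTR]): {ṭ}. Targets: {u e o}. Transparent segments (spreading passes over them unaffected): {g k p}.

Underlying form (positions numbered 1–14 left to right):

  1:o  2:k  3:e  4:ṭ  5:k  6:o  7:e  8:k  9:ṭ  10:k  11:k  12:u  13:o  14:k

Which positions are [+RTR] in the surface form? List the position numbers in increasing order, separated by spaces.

From /ṭ/ at 4 rightward: 5 /k/ transparent; 6 /o/ → [+RTR]; 7 /e/ → [+RTR]; bound reached.
From /ṭ/ at 9 rightward: 10 /k/ transparent; 11 /k/ transparent; 12 /u/ → [+RTR]; 13 /o/ → [+RTR]; bound reached.
Targets with no active source: positions 1 3 stay [-emphatic].

4 6 7 9 12 13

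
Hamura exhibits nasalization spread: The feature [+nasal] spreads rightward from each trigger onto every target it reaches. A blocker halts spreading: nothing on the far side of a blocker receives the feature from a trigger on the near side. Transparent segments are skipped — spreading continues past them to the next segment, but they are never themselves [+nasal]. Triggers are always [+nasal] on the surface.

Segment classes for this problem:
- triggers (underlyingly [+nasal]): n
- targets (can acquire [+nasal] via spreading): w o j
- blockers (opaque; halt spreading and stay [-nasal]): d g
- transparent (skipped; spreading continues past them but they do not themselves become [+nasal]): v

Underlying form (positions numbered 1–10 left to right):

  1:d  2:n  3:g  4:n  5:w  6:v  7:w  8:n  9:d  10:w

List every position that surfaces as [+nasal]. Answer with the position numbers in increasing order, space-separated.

2 4 5 7 8

From /n/ at 2 rightward: 3 /g/ blocks.
From /n/ at 4 rightward: 5 /w/ → [+nasal]; 6 /v/ transparent; 7 /w/ → [+nasal]; 8 /n/ is itself a trigger — this domain ends here.
From /n/ at 8 rightward: 9 /d/ blocks.
Target with no active source: position 10 stays [-nasal].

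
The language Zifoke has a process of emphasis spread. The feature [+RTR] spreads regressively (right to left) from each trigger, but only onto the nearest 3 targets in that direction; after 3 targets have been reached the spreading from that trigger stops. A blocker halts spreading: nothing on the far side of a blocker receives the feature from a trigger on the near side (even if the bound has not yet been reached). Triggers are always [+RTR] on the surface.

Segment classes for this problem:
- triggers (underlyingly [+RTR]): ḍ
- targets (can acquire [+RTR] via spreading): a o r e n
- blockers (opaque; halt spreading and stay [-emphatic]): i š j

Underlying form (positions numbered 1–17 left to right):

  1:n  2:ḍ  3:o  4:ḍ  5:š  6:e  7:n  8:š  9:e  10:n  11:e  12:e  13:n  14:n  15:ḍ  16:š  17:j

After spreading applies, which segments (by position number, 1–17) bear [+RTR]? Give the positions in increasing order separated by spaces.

From /ḍ/ at 2 leftward: 1 /n/ → [+RTR]; word edge.
From /ḍ/ at 4 leftward: 3 /o/ → [+RTR]; 2 /ḍ/ is itself a trigger — this domain ends here.
From /ḍ/ at 15 leftward: 14 /n/ → [+RTR]; 13 /n/ → [+RTR]; 12 /e/ → [+RTR]; bound reached.
Targets with no active source: positions 6 7 9 10 11 stay [-emphatic].

1 2 3 4 12 13 14 15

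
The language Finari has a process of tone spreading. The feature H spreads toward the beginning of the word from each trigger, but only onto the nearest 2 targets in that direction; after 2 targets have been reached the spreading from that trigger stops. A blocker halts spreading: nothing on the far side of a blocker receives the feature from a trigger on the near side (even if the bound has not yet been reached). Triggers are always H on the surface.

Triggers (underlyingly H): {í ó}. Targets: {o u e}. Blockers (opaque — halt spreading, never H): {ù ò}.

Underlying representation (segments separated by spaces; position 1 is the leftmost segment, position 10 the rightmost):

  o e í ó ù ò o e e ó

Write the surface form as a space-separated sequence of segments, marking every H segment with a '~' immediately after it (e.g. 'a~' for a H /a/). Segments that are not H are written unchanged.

From /í/ at 3 leftward: 2 /e/ → H; 1 /o/ → H; bound reached.
From /ó/ at 4 leftward: 3 /í/ is itself a trigger — this domain ends here.
From /ó/ at 10 leftward: 9 /e/ → H; 8 /e/ → H; bound reached.
Target with no active source: position 7 stays [-high tone].
H positions on the surface: 1 2 3 4 8 9 10.

o~ e~ í~ ó~ ù ò o e~ e~ ó~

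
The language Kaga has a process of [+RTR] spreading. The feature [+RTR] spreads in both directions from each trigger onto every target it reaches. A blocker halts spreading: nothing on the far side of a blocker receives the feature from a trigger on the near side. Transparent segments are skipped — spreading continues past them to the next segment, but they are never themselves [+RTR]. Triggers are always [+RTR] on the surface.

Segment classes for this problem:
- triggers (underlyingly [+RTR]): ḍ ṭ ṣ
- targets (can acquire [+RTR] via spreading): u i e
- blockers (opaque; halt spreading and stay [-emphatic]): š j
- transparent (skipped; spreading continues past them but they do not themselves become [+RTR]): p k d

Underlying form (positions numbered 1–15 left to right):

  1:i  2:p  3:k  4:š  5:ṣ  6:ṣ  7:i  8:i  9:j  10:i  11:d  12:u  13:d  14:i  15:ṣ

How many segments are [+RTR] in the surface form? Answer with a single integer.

From /ṣ/ at 5 rightward: 6 /ṣ/ is itself a trigger — this domain ends here.
From /ṣ/ at 5 leftward: 4 /š/ blocks.
From /ṣ/ at 6 rightward: 7 /i/ → [+RTR]; 8 /i/ → [+RTR]; 9 /j/ blocks.
From /ṣ/ at 6 leftward: 5 /ṣ/ is itself a trigger — this domain ends here.
From /ṣ/ at 15 rightward: word edge.
From /ṣ/ at 15 leftward: 14 /i/ → [+RTR]; 13 /d/ transparent; 12 /u/ → [+RTR]; 11 /d/ transparent; 10 /i/ → [+RTR]; 9 /j/ blocks.
Target with no active source: position 1 stays [-emphatic].
[+RTR] positions on the surface: 5 6 7 8 10 12 14 15.

8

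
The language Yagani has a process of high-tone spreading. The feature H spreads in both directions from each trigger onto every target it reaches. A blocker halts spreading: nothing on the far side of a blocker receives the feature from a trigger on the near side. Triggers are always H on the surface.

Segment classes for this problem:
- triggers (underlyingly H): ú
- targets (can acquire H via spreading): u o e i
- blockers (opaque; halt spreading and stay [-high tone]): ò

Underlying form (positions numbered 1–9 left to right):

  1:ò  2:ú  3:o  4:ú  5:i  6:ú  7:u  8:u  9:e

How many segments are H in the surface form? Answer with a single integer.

From /ú/ at 2 rightward: 3 /o/ → H; 4 /ú/ is itself a trigger — this domain ends here.
From /ú/ at 2 leftward: 1 /ò/ blocks.
From /ú/ at 4 rightward: 5 /i/ → H; 6 /ú/ is itself a trigger — this domain ends here.
From /ú/ at 4 leftward: 3 /o/ → H; 2 /ú/ is itself a trigger — this domain ends here.
From /ú/ at 6 rightward: 7 /u/ → H; 8 /u/ → H; 9 /e/ → H; word edge.
From /ú/ at 6 leftward: 5 /i/ → H; 4 /ú/ is itself a trigger — this domain ends here.
H positions on the surface: 2 3 4 5 6 7 8 9.

8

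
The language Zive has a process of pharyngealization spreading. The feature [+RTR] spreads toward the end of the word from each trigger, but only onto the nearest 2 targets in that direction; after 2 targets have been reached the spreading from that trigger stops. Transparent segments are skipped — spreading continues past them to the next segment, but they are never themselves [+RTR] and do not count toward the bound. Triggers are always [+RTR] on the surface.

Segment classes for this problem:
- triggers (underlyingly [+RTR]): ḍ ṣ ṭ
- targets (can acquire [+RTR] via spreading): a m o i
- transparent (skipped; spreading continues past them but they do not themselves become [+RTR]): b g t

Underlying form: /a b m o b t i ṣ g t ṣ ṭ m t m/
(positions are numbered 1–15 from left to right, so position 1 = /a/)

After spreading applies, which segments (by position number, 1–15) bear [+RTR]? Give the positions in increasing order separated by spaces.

8 11 12 13 15

From /ṣ/ at 8 rightward: 9 /g/ transparent; 10 /t/ transparent; 11 /ṣ/ is itself a trigger — this domain ends here.
From /ṣ/ at 11 rightward: 12 /ṭ/ is itself a trigger — this domain ends here.
From /ṭ/ at 12 rightward: 13 /m/ → [+RTR]; 14 /t/ transparent; 15 /m/ → [+RTR]; bound reached.
Targets with no active source: positions 1 3 4 7 stay [-emphatic].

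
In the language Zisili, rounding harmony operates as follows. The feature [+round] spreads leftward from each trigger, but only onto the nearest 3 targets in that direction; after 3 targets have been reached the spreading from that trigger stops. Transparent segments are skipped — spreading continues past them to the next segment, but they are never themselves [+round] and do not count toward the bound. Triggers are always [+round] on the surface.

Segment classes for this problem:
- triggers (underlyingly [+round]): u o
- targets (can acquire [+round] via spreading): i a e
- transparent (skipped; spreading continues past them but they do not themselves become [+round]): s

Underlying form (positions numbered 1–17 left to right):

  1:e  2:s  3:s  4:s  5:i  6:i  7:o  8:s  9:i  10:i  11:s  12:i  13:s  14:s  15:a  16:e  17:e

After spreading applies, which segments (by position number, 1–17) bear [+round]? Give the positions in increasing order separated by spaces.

From /o/ at 7 leftward: 6 /i/ → [+round]; 5 /i/ → [+round]; 4 /s/ transparent; 3 /s/ transparent; 2 /s/ transparent; 1 /e/ → [+round]; bound reached.
Targets with no active source: positions 9 10 12 15 16 17 stay [-round].

1 5 6 7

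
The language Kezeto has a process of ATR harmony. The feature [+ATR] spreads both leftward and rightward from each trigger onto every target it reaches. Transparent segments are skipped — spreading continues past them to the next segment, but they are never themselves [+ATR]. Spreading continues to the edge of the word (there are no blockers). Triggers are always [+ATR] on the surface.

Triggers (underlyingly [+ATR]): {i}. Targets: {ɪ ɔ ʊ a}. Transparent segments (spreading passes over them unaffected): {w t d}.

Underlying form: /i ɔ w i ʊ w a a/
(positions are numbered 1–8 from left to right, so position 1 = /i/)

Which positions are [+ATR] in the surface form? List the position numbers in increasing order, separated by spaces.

From /i/ at 1 rightward: 2 /ɔ/ → [+ATR]; 3 /w/ transparent; 4 /i/ is itself a trigger — this domain ends here.
From /i/ at 1 leftward: word edge.
From /i/ at 4 rightward: 5 /ʊ/ → [+ATR]; 6 /w/ transparent; 7 /a/ → [+ATR]; 8 /a/ → [+ATR]; word edge.
From /i/ at 4 leftward: 3 /w/ transparent; 2 /ɔ/ → [+ATR]; 1 /i/ is itself a trigger — this domain ends here.

1 2 4 5 7 8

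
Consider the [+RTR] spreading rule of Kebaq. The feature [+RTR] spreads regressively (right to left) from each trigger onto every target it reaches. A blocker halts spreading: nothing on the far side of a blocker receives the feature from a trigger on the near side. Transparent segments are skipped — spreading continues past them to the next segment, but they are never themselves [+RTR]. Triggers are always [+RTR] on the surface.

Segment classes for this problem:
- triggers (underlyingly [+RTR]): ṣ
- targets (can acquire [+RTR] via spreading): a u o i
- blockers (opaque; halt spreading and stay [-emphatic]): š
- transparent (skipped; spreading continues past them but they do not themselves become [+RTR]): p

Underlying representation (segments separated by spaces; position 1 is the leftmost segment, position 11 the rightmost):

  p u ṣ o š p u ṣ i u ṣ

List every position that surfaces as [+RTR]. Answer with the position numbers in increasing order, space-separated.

From /ṣ/ at 3 leftward: 2 /u/ → [+RTR]; 1 /p/ transparent; word edge.
From /ṣ/ at 8 leftward: 7 /u/ → [+RTR]; 6 /p/ transparent; 5 /š/ blocks.
From /ṣ/ at 11 leftward: 10 /u/ → [+RTR]; 9 /i/ → [+RTR]; 8 /ṣ/ is itself a trigger — this domain ends here.
Target with no active source: position 4 stays [-emphatic].

2 3 7 8 9 10 11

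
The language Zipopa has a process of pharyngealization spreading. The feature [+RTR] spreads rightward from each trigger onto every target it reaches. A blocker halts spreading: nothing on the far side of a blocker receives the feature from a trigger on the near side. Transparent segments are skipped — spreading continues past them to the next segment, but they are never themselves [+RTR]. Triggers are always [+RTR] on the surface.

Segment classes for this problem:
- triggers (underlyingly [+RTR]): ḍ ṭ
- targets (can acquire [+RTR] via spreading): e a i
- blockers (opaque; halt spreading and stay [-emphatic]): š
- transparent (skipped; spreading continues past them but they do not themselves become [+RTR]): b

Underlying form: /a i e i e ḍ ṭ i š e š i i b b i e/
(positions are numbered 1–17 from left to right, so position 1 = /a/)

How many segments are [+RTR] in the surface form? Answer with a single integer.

From /ḍ/ at 6 rightward: 7 /ṭ/ is itself a trigger — this domain ends here.
From /ṭ/ at 7 rightward: 8 /i/ → [+RTR]; 9 /š/ blocks.
Targets with no active source: positions 1 2 3 4 5 10 12 13 16 17 stay [-emphatic].
[+RTR] positions on the surface: 6 7 8.

3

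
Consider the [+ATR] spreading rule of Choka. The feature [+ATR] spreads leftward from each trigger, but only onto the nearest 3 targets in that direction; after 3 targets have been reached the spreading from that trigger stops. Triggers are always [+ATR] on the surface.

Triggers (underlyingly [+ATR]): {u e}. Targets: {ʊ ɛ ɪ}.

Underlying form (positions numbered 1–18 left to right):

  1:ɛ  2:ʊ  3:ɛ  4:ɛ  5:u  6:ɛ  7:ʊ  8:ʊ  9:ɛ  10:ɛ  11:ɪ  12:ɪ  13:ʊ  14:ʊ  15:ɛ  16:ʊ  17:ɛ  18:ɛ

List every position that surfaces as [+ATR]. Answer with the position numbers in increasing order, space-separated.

From /u/ at 5 leftward: 4 /ɛ/ → [+ATR]; 3 /ɛ/ → [+ATR]; 2 /ʊ/ → [+ATR]; bound reached.
Targets with no active source: positions 1 6 7 8 9 10 11 12 13 14 15 16 17 18 stay [-ATR].

2 3 4 5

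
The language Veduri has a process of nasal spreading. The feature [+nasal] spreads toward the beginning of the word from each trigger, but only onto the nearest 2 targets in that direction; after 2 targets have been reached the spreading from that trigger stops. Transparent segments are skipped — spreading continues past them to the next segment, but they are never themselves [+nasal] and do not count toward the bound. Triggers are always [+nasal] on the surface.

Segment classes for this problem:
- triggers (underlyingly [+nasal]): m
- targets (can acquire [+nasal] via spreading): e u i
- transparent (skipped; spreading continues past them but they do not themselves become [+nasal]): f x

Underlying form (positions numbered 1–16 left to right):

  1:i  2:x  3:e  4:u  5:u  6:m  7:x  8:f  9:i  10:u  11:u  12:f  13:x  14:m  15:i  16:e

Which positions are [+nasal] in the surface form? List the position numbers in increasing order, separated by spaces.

From /m/ at 6 leftward: 5 /u/ → [+nasal]; 4 /u/ → [+nasal]; bound reached.
From /m/ at 14 leftward: 13 /x/ transparent; 12 /f/ transparent; 11 /u/ → [+nasal]; 10 /u/ → [+nasal]; bound reached.
Targets with no active source: positions 1 3 9 15 16 stay [-nasal].

4 5 6 10 11 14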